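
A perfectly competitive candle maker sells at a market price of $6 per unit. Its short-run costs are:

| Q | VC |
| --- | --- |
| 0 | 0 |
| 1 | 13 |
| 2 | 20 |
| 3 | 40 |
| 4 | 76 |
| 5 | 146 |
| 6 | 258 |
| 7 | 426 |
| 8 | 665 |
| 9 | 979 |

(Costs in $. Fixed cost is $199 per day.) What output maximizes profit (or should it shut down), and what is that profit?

Q = 0 (shut down); profit = -$199

Compute π = P·Q − TC at each output: Q=0: -199; Q=1: -206; Q=2: -207; Q=3: -221; Q=4: -251; Q=5: -315; Q=6: -421; Q=7: -583; Q=8: -816; Q=9: -1124.
Profit is highest at Q = 0. Equivalently, the lowest AVC in the table is 20/2 ≈ $10 at Q = 2, and P = $6 falls below it — price never covers variable cost, so the firm shuts down and loses only its fixed cost.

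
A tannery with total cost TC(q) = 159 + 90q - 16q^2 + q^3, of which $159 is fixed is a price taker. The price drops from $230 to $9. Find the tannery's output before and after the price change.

AVC = 90 - 16q + q^2, minimized at q = 8 where min AVC = $26. MC = 90 - 32q + 3q^2.
With P = $230 above the shutdown price, P = MC gives q = 14.
At P = $9 < min AVC = $26, price no longer covers variable cost at any output, so the firm shuts down: q = 0.

Output falls from 14 to 0 (the firm shuts down)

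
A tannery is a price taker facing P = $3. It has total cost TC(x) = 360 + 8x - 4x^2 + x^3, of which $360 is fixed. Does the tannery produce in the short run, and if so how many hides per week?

Shut down

Strip out fixed cost: VC = 8x - 4x^2 + x^3. Then AVC = 8 - 4x + x^2 and MC = 8 - 8x + 3x^2.
AVC is minimized where dAVC/dx = -4 + 2x = 0, at x = 2; min AVC = 8 - 4·2 + 2^2 = $4.
P = $3 lies below min AVC = $4; no output level covers variable cost.
The firm minimizes its loss by shutting down and losing only its fixed cost of $360.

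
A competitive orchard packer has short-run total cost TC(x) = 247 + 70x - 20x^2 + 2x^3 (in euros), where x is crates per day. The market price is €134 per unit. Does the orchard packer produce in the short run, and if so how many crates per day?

Produce at x = 8

Strip out fixed cost: VC = 70x - 20x^2 + 2x^3. Then AVC = 70 - 20x + 2x^2 and MC = 70 - 40x + 6x^2.
AVC is minimized where dAVC/dx = -20 + 4x = 0, at x = 5; min AVC = 70 - 20·5 + 2·5^2 = €20.
Because €134 ≥ €20, revenue can cover variable cost; the firm operates.
Solving P = MC: -64 - 40x + 6x^2 = 0 ⇒ x = -4/3 or 8. On the upward-sloping branch, x* = 8.
Check: AVC at x = 8 is €38 ≤ P, so revenue covers variable cost.
Profit = P·x − TC = 134·8 − 551 = €521.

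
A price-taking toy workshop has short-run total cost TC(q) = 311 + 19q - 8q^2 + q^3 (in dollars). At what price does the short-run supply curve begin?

$3 per unit

The firm shuts down when price falls below the minimum of average variable cost. AVC = VC/q = 19 - 8q + q^2.
At the minimum of AVC, MC = AVC. MC = 19 - 16q + 3q^2; setting MC = AVC gives 2q^2 - 8q = 0, so q = 4. min AVC = 3.
So the shutdown price is $3.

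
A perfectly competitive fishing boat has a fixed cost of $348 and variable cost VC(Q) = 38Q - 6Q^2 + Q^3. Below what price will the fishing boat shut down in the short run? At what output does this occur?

Short-run supply begins at min AVC. From VC = 38Q - 6Q^2 + Q^3, AVC = 38 - 6Q + Q^2.
At the minimum of AVC, MC = AVC. MC = 38 - 12Q + 3Q^2; setting MC = AVC gives 2Q^2 - 6Q = 0, so Q = 3. min AVC = 29.
The firm shuts down for any P below $29.

$29 per unit, at Q = 3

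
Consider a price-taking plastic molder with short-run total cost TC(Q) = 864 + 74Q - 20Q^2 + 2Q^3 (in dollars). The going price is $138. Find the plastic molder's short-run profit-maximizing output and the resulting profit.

Profit = -$96 at Q = 8

AVC = 74 - 20Q + 2Q^2; min AVC = $24 at Q = 5. Since P = $138 ≥ min AVC, the firm produces.
MC = 74 - 40Q + 6Q^2. Setting P = MC and taking the root on the rising branch gives Q* = 8.
TR = 138·8 = 1104. TC = 864 + 336 = 1200. Profit = 1104 − 1200 = -$96.
Shutting down would mean losing the fixed cost of $864, so operating at a loss of $96 is better by $768.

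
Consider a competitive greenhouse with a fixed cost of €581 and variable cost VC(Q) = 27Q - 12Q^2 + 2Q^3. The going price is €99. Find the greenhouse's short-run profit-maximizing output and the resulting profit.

AVC = 27 - 12Q + 2Q^2; min AVC = €9 at Q = 3. Since P = €99 ≥ min AVC, the firm produces.
MC = 27 - 24Q + 6Q^2. Setting P = MC and taking the root on the rising branch gives Q* = 6.
TR = 99·6 = 594. TC = 581 + 162 = 743. Profit = 594 − 743 = -€149.
By producing, the firm covers all variable cost plus €432 of fixed cost; shutting down would lose the full €581.

Profit = -€149 at Q = 6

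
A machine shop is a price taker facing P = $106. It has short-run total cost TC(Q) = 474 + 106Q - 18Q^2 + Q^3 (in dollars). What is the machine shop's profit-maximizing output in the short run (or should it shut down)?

Variable cost is VC = 106Q - 18Q^2 + Q^3, so AVC = VC/Q = 106 - 18Q + Q^2 and MC = dTC/dQ = 106 - 36Q + 3Q^2.
AVC is minimized where dAVC/dQ = -18 + 2Q = 0, at Q = 9; min AVC = 106 - 18·9 + 9^2 = $25.
Because $106 ≥ $25, revenue can cover variable cost; the firm operates.
P = MC gives -36Q + 3Q^2 = 0, with roots 0 and 12. Take the larger (rising MC): Q* = 12.
Check: AVC at Q = 12 is $34 ≤ P, so revenue covers variable cost.
Profit = P·Q − TC = 106·12 − 882 = $390.

Produce at Q = 12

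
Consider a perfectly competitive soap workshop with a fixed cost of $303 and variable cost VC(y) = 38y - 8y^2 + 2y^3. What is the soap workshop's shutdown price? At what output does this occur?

$30 per unit, at y = 2

The firm shuts down when price falls below the minimum of average variable cost. AVC = VC/y = 38 - 8y + 2y^2.
At the minimum of AVC, MC = AVC. MC = 38 - 16y + 6y^2; setting MC = AVC gives 4y^2 - 8y = 0, so y = 2. min AVC = 30.
For P < $30 the firm produces nothing.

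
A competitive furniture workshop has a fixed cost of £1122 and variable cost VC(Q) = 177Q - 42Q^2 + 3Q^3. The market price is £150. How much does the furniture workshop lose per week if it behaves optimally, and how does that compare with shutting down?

Profit = -£150 at Q = 9

AVC = 177 - 42Q + 3Q^2 has its minimum £30 at Q = 7; price £150 clears that bar, so the firm operates.
With MC = 177 - 84Q + 9Q^2, P = MC on the upward-sloping part at Q* = 9.
TR = 150·9 = 1350. TC = 1122 + 378 = 1500. Profit = 1350 − 1500 = -£150.
By producing, the firm covers all variable cost plus £972 of fixed cost; shutting down would lose the full £1122.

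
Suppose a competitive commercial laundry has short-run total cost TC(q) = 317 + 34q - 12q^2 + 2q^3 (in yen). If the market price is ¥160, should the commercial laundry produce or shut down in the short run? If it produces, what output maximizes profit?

Produce at q = 7

Strip out fixed cost: VC = 34q - 12q^2 + 2q^3. Then AVC = 34 - 12q + 2q^2 and MC = 34 - 24q + 6q^2.
AVC hits its minimum where MC = AVC, at q = 3, giving min AVC = 34 - 12·3 + 2·3^2 = ¥16.
P = ¥160 exceeds min AVC = ¥16, so the firm stays open.
P = MC gives -126 - 24q + 6q^2 = 0, with roots -3 and 7. Take the larger (rising MC): q* = 7.
Check: AVC at q = 7 is ¥48 ≤ P, so revenue covers variable cost.
Profit = P·q − TC = 160·7 − 653 = ¥467.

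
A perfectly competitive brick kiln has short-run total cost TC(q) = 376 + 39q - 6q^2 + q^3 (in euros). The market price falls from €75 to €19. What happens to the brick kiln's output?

Output falls from 6 to 0 (the firm shuts down)

AVC = 39 - 6q + q^2, minimized at q = 3 where min AVC = €30. MC = 39 - 12q + 3q^2.
With P = €75 above the shutdown price, P = MC gives q = 6.
At P = €19 < min AVC = €30, price no longer covers variable cost at any output, so the firm shuts down: q = 0.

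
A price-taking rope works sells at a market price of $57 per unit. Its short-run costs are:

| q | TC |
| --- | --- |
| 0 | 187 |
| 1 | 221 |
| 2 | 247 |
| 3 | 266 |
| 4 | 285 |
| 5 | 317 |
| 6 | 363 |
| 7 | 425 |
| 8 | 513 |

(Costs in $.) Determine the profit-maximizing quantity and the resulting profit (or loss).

Compute π = P·q − TC at each output: q=0: -187; q=1: -164; q=2: -133; q=3: -95; q=4: -57; q=5: -32; q=6: -21; q=7: -26; q=8: -57.
Profit is maximized at q = 6. AVC there is 176/6 = $29.33 ≤ P, so producing beats shutting down (which would give -$187).

q = 6; profit = -$21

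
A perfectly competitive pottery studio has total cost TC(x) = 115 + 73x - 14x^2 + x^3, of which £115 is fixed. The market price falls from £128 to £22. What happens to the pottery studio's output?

AVC = 73 - 14x + x^2, minimized at x = 7 where min AVC = £24. MC = 73 - 28x + 3x^2.
At P = £128 ≥ min AVC, set P = MC on the rising branch: x = 11.
At P = £22 < min AVC = £24, price no longer covers variable cost at any output, so the firm shuts down: x = 0.

Output falls from 11 to 0 (the firm shuts down)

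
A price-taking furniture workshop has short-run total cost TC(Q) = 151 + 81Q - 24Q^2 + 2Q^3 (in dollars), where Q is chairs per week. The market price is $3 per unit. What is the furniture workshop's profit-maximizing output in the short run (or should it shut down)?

Variable cost is VC = 81Q - 24Q^2 + 2Q^3, so AVC = VC/Q = 81 - 24Q + 2Q^2 and MC = dTC/dQ = 81 - 48Q + 6Q^2.
AVC hits its minimum where MC = AVC, at Q = 6, giving min AVC = 81 - 24·6 + 2·6^2 = $9.
P = $3 lies below min AVC = $9; no output level covers variable cost.
Shutting down limits the loss to fixed cost, $151.

Shut down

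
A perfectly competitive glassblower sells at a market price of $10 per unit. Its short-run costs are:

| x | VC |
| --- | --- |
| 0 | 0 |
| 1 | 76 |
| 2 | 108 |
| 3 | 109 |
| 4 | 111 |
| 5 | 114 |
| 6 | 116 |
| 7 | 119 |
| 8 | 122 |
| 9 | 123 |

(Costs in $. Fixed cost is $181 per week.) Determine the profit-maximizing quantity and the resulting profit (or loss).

x = 0 (shut down); profit = -$181

Profit at each row (π = 10x − TC): x=0: -181; x=1: -247; x=2: -269; x=3: -260; x=4: -252; x=5: -245; x=6: -237; x=7: -230; x=8: -223; x=9: -214.
Profit is highest at x = 0. Equivalently, the lowest AVC in the table is 123/9 ≈ $13.67 at x = 9, and P = $10 falls below it — price never covers variable cost, so the firm shuts down and loses only its fixed cost.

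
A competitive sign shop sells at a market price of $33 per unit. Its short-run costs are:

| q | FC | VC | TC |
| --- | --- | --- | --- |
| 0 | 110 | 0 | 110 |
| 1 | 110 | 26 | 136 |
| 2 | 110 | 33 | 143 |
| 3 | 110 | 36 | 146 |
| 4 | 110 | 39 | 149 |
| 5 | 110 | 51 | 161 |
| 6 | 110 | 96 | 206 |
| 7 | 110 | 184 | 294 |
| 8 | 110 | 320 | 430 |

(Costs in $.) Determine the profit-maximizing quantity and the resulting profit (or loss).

q = 5; profit = $4

Compute π = P·q − TC at each output: q=0: -110; q=1: -103; q=2: -77; q=3: -47; q=4: -17; q=5: 4; q=6: -8; q=7: -63; q=8: -166.
Profit is maximized at q = 5. AVC there is 51/5 = $10.20 ≤ P, so producing beats shutting down (which would give -$110).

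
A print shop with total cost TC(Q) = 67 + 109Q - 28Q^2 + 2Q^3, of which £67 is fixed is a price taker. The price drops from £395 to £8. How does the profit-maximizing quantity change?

Output falls from 13 to 0 (the firm shuts down)

MC = 109 - 56Q + 6Q^2; the shutdown threshold is min AVC = £11 (at Q = 7).
With P = £395 above the shutdown price, P = MC gives Q = 13.
At P = £8 < min AVC = £11, price no longer covers variable cost at any output, so the firm shuts down: Q = 0.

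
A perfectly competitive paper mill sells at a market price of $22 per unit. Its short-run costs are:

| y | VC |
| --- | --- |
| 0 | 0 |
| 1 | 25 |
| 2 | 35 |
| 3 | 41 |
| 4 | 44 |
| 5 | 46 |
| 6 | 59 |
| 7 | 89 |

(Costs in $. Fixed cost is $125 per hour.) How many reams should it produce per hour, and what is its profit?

Tabulate TR − TC: y=0: -125; y=1: -128; y=2: -116; y=3: -100; y=4: -81; y=5: -61; y=6: -52; y=7: -60.
Profit is maximized at y = 6. AVC there is 59/6 = $9.83 ≤ P, so producing beats shutting down (which would give -$125).

y = 6; profit = -$52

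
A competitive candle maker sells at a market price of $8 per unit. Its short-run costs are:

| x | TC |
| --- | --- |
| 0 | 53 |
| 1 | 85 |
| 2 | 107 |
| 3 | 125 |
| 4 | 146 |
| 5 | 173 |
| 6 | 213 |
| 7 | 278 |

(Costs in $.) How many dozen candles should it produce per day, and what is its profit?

Profit at each row (π = 8x − TC): x=0: -53; x=1: -77; x=2: -91; x=3: -101; x=4: -114; x=5: -133; x=6: -165; x=7: -222.
Profit is highest at x = 0. Equivalently, the lowest AVC in the table is 93/4 ≈ $23.25 at x = 4, and P = $8 falls below it — price never covers variable cost, so the firm shuts down and loses only its fixed cost.

x = 0 (shut down); profit = -$53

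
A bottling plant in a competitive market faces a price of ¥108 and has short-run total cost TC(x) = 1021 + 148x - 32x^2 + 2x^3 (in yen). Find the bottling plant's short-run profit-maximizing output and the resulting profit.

Profit = -¥221 at x = 10

AVC = 148 - 32x + 2x^2; min AVC = ¥20 at x = 8. Since P = ¥108 ≥ min AVC, the firm produces.
With MC = 148 - 64x + 6x^2, P = MC on the upward-sloping part at x* = 10.
TR = 108·10 = 1080. TC = 1021 + 280 = 1301. Profit = 1080 − 1301 = -¥221.
By producing, the firm covers all variable cost plus ¥800 of fixed cost; shutting down would lose the full ¥1021.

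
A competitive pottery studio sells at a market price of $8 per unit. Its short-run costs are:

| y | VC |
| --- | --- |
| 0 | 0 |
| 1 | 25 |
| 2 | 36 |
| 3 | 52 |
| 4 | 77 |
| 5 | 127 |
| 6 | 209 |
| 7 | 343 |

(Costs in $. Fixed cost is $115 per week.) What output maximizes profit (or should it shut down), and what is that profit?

y = 0 (shut down); profit = -$115

Profit at each row (π = 8y − TC): y=0: -115; y=1: -132; y=2: -135; y=3: -143; y=4: -160; y=5: -202; y=6: -276; y=7: -402.
Profit is highest at y = 0. Equivalently, the lowest AVC in the table is 52/3 ≈ $17.33 at y = 3, and P = $8 falls below it — price never covers variable cost, so the firm shuts down and loses only its fixed cost.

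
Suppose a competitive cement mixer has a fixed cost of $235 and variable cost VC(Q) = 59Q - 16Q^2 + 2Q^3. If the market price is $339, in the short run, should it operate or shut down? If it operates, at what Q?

Variable cost is VC = 59Q - 16Q^2 + 2Q^3, so AVC = VC/Q = 59 - 16Q + 2Q^2 and MC = dTC/dQ = 59 - 32Q + 6Q^2.
The AVC parabola has its vertex at Q = 16/4 = 4, where AVC = 59 - 16·4 + 2·4^2 = $27.
Since P = $339 ≥ min AVC = $27, price covers variable cost and the firm should produce.
Solving P = MC: -280 - 32Q + 6Q^2 = 0 ⇒ Q = -14/3 or 10. On the upward-sloping branch, Q* = 10.
Check: AVC at Q = 10 is $99 ≤ P, so revenue covers variable cost.
Profit = P·Q − TC = 339·10 − 1225 = $2165.

Produce at Q = 10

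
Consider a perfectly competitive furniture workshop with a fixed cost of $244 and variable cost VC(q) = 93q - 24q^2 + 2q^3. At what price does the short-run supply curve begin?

Short-run supply begins at min AVC. From VC = 93q - 24q^2 + 2q^3, AVC = 93 - 24q + 2q^2.
At the minimum of AVC, MC = AVC. MC = 93 - 48q + 6q^2; setting MC = AVC gives 4q^2 - 24q = 0, so q = 6. min AVC = 21.
So the shutdown price is $21.

$21 per unit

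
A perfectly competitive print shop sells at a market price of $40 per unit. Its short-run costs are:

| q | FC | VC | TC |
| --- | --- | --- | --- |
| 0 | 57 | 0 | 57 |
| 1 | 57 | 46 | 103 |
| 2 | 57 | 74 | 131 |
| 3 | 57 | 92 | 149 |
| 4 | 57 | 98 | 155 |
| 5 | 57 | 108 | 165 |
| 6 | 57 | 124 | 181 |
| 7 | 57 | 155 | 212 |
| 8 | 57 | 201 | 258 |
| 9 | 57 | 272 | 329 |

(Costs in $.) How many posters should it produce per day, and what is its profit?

q = 7; profit = $68

Compute π = P·q − TC at each output: q=0: -57; q=1: -63; q=2: -51; q=3: -29; q=4: 5; q=5: 35; q=6: 59; q=7: 68; q=8: 62; q=9: 31.
Profit is maximized at q = 7. AVC there is 155/7 = $22.14 ≤ P, so producing beats shutting down (which would give -$57).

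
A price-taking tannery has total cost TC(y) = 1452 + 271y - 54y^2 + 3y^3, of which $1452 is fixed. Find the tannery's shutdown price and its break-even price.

Shutdown price = min AVC. AVC = 271 - 54y + 3y^2, with vertex at y = 9 and minimum $28.
ATC = 1452/y + 271 - 54y + 3y^2. Setting dATC/dy = −1452/y^2 − 54 + 6y = 0 gives y = 11 (since 6·11^3 − 54·11^2 = 1452).
min ATC = 1452/11 + 271 − 54·11 + 3·11^2 = $172. That is the break-even price.
For $28 ≤ P < $172 the firm produces at a loss; below $28 it shuts down.

Shutdown price = $28; break-even price = $172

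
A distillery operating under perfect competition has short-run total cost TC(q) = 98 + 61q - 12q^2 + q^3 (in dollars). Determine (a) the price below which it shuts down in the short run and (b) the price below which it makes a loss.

AVC = 61 - 12q + q^2; minimized at q = 6, giving min AVC = $25. That is the shutdown price.
ATC = 98/q + 61 - 12q + q^2. Setting dATC/dq = −98/q^2 − 12 + 2q = 0 gives q = 7 (since 2·7^3 − 12·7^2 = 98).
min ATC = 98/7 + 61 − 12·7 + 7^2 = $40. That is the break-even price.
For $25 ≤ P < $40 the firm produces at a loss; below $25 it shuts down.

Shutdown price = $25; break-even price = $40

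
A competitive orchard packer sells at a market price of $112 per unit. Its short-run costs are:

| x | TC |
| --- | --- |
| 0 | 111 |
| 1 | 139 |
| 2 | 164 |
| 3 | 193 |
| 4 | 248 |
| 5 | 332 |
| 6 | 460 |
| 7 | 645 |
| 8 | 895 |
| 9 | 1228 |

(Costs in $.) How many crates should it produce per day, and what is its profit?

x = 5; profit = $228

Compute π = P·x − TC at each output: x=0: -111; x=1: -27; x=2: 60; x=3: 143; x=4: 200; x=5: 228; x=6: 212; x=7: 139; x=8: 1; x=9: -220.
Profit is maximized at x = 5. AVC there is 221/5 = $44.20 ≤ P, so producing beats shutting down (which would give -$111).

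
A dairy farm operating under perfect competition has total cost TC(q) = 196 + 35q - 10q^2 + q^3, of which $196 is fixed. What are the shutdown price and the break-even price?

Shutdown price = min AVC. AVC = 35 - 10q + q^2, with vertex at q = 5 and minimum $10.
ATC = 196/q + 35 - 10q + q^2. Setting dATC/dq = −196/q^2 − 10 + 2q = 0 gives q = 7 (since 2·7^3 − 10·7^2 = 196).
min ATC = 196/7 + 35 − 10·7 + 7^2 = $42. That is the break-even price.
For $10 ≤ P < $42 the firm produces at a loss; below $10 it shuts down.

Shutdown price = $10; break-even price = $42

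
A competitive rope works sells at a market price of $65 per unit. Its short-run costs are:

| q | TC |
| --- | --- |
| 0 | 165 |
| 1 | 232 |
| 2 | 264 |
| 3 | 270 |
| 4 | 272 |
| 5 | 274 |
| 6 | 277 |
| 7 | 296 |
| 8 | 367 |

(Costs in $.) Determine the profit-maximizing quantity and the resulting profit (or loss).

q = 7; profit = $159

Profit at each row (π = 65q − TC): q=0: -165; q=1: -167; q=2: -134; q=3: -75; q=4: -12; q=5: 51; q=6: 113; q=7: 159; q=8: 153.
Profit is maximized at q = 7. AVC there is 131/7 = $18.71 ≤ P, so producing beats shutting down (which would give -$165).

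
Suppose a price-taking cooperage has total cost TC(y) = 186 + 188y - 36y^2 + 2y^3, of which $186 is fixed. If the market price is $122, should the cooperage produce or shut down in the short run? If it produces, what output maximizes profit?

Produce at y = 11

From TC, MC = TC'(y) = 188 - 72y + 6y^2 and AVC = VC/y = 188 - 36y + 2y^2.
AVC is minimized where dAVC/dy = -36 + 4y = 0, at y = 9; min AVC = 188 - 36·9 + 2·9^2 = $26.
P = $122 exceeds min AVC = $26, so the firm stays open.
P = MC gives 66 - 72y + 6y^2 = 0, with roots 1 and 11. Take the larger (rising MC): y* = 11.
Check: AVC at y = 11 is $34 ≤ P, so revenue covers variable cost.
Profit = P·y − TC = 122·11 − 560 = $782.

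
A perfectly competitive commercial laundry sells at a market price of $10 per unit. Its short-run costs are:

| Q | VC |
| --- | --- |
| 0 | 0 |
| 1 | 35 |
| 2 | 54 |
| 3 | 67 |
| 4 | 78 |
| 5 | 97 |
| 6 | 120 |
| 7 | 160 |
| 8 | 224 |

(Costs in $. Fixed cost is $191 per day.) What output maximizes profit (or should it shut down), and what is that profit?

Tabulate TR − TC: Q=0: -191; Q=1: -216; Q=2: -225; Q=3: -228; Q=4: -229; Q=5: -238; Q=6: -251; Q=7: -281; Q=8: -335.
Profit is highest at Q = 0. Equivalently, the lowest AVC in the table is 97/5 ≈ $19.40 at Q = 5, and P = $10 falls below it — price never covers variable cost, so the firm shuts down and loses only its fixed cost.

Q = 0 (shut down); profit = -$191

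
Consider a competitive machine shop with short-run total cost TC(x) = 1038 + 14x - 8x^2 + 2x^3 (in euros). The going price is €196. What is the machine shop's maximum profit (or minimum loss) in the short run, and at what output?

Profit = -€58 at x = 7

AVC = 14 - 8x + 2x^2 has its minimum €6 at x = 2; price €196 clears that bar, so the firm operates.
MC = 14 - 16x + 6x^2. Setting P = MC and taking the root on the rising branch gives x* = 7.
TR = 196·7 = 1372. TC = 1038 + 392 = 1430. Profit = 1372 − 1430 = -€58.
Shutting down would mean losing the fixed cost of €1038, so operating at a loss of €58 is better by €980.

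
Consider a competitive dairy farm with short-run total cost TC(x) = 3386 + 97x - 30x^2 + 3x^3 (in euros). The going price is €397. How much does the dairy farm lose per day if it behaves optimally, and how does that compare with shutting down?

Profit = -€386 at x = 10

AVC = 97 - 30x + 3x^2; min AVC = €22 at x = 5. Since P = €397 ≥ min AVC, the firm produces.
With MC = 97 - 60x + 9x^2, P = MC on the upward-sloping part at x* = 10.
TR = 397·10 = 3970. TC = 3386 + 970 = 4356. Profit = 3970 − 4356 = -€386.
By producing, the firm covers all variable cost plus €3000 of fixed cost; shutting down would lose the full €3386.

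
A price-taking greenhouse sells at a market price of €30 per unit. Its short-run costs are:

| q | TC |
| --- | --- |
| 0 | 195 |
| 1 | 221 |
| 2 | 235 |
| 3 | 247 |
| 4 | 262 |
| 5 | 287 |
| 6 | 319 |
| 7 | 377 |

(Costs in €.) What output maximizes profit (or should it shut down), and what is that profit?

q = 5; profit = -€137

Profit at each row (π = 30q − TC): q=0: -195; q=1: -191; q=2: -175; q=3: -157; q=4: -142; q=5: -137; q=6: -139; q=7: -167.
Profit is maximized at q = 5. AVC there is 92/5 = €18.40 ≤ P, so producing beats shutting down (which would give -€195).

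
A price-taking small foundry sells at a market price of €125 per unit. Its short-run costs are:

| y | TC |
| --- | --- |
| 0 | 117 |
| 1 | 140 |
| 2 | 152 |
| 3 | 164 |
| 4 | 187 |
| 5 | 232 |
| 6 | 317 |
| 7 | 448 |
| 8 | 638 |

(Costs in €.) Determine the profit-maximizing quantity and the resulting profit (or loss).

y = 6; profit = €433

Tabulate TR − TC: y=0: -117; y=1: -15; y=2: 98; y=3: 211; y=4: 313; y=5: 393; y=6: 433; y=7: 427; y=8: 362.
Profit is maximized at y = 6. AVC there is 200/6 = €33.33 ≤ P, so producing beats shutting down (which would give -€117).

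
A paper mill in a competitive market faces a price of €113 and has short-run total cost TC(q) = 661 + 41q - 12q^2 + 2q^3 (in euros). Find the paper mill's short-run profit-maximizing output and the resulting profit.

Profit = -€229 at q = 6

AVC = 41 - 12q + 2q^2; min AVC = €23 at q = 3. Since P = €113 ≥ min AVC, the firm produces.
With MC = 41 - 24q + 6q^2, P = MC on the upward-sloping part at q* = 6.
TR = 113·6 = 678. TC = 661 + 246 = 907. Profit = 678 − 907 = -€229.
By producing, the firm covers all variable cost plus €432 of fixed cost; shutting down would lose the full €661.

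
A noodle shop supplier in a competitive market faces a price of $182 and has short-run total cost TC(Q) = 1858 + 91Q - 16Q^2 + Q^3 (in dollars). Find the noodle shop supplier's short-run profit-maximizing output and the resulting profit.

Profit = -$168 at Q = 13

AVC = 91 - 16Q + Q^2; min AVC = $27 at Q = 8. Since P = $182 ≥ min AVC, the firm produces.
With MC = 91 - 32Q + 3Q^2, P = MC on the upward-sloping part at Q* = 13.
TR = 182·13 = 2366. TC = 1858 + 676 = 2534. Profit = 2366 − 2534 = -$168.
That loss of $168 beats the $1858 the firm would lose by shutting down; producing recovers $1690 of fixed cost.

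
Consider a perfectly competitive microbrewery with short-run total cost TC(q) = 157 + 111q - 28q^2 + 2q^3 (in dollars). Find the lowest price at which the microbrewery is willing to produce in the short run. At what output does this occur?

$13 per unit, at q = 7

The shutdown price is the minimum of AVC. VC = 111q - 28q^2 + 2q^3, so AVC = 111 - 28q + 2q^2.
dAVC/dq = -28 + 4q = 0 gives q = 7. min AVC = 111 - 28·7 + 2·7^2 = 13.
For P < $13 the firm produces nothing.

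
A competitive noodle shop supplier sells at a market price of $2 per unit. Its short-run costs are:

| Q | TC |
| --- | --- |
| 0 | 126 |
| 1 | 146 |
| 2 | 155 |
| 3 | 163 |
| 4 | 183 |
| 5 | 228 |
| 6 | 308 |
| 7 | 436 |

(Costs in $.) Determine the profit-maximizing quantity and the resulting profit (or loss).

Q = 0 (shut down); profit = -$126

Compute π = P·Q − TC at each output: Q=0: -126; Q=1: -144; Q=2: -151; Q=3: -157; Q=4: -175; Q=5: -218; Q=6: -296; Q=7: -422.
Profit is highest at Q = 0. Equivalently, the lowest AVC in the table is 37/3 ≈ $12.33 at Q = 3, and P = $2 falls below it — price never covers variable cost, so the firm shuts down and loses only its fixed cost.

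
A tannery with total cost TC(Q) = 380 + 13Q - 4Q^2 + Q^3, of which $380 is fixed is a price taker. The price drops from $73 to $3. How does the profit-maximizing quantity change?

Output falls from 6 to 0 (the firm shuts down)

AVC = 13 - 4Q + Q^2, minimized at Q = 2 where min AVC = $9. MC = 13 - 8Q + 3Q^2.
At P = $73 ≥ min AVC, set P = MC on the rising branch: Q = 6.
At P = $3 < min AVC = $9, price no longer covers variable cost at any output, so the firm shuts down: Q = 0.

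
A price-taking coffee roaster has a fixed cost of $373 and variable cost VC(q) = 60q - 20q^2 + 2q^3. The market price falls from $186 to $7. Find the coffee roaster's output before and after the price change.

MC = 60 - 40q + 6q^2; the shutdown threshold is min AVC = $10 (at q = 5).
At P = $186 ≥ min AVC, set P = MC on the rising branch: q = 9.
At P = $7 < min AVC = $10, price no longer covers variable cost at any output, so the firm shuts down: q = 0.

Output falls from 9 to 0 (the firm shuts down)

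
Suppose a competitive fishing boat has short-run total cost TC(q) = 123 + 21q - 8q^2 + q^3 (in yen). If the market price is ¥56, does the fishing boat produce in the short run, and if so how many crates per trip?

Produce at q = 7

Strip out fixed cost: VC = 21q - 8q^2 + q^3. Then AVC = 21 - 8q + q^2 and MC = 21 - 16q + 3q^2.
The AVC parabola has its vertex at q = 8/2 = 4, where AVC = 21 - 8·4 + 4^2 = ¥5.
Because ¥56 ≥ ¥5, revenue can cover variable cost; the firm operates.
Set P = MC: 56 = 21 - 16q + 3q^2 → -35 - 16q + 3q^2 = 0. The roots are q = -5/3 and q = 7; the profit-maximizing output is on the rising part of MC, so q* = 7.
Check: AVC at q = 7 is ¥14 ≤ P, so revenue covers variable cost.
Profit = P·q − TC = 56·7 − 221 = ¥171.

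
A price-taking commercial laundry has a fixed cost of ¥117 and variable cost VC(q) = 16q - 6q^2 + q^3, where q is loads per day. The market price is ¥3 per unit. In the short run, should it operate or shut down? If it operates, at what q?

Strip out fixed cost: VC = 16q - 6q^2 + q^3. Then AVC = 16 - 6q + q^2 and MC = 16 - 12q + 3q^2.
The AVC parabola has its vertex at q = 6/2 = 3, where AVC = 16 - 6·3 + 3^2 = ¥7.
Since P = ¥3 < min AVC = ¥7, price fails to cover variable cost at any output.
Shutting down limits the loss to fixed cost, ¥117.

Shut down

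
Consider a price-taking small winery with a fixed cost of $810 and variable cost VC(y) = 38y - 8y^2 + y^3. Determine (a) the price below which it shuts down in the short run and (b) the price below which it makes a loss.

Shutdown price = min AVC. AVC = 38 - 8y + y^2, with vertex at y = 4 and minimum $22.
ATC = 810/y + 38 - 8y + y^2. Setting dATC/dy = −810/y^2 − 8 + 2y = 0 gives y = 9 (since 2·9^3 − 8·9^2 = 810).
min ATC = 810/9 + 38 − 8·9 + 9^2 = $137. That is the break-even price.
For $22 ≤ P < $137 the firm produces at a loss; below $22 it shuts down.

Shutdown price = $22; break-even price = $137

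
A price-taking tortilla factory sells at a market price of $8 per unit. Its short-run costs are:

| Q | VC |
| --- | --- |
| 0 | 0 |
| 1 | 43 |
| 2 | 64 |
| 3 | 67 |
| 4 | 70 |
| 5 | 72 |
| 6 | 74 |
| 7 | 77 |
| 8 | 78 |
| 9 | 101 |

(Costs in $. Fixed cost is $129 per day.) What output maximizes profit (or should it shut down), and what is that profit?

Q = 0 (shut down); profit = -$129

Tabulate TR − TC: Q=0: -129; Q=1: -164; Q=2: -177; Q=3: -172; Q=4: -167; Q=5: -161; Q=6: -155; Q=7: -150; Q=8: -143; Q=9: -158.
Profit is highest at Q = 0. Equivalently, the lowest AVC in the table is 78/8 ≈ $9.75 at Q = 8, and P = $8 falls below it — price never covers variable cost, so the firm shuts down and loses only its fixed cost.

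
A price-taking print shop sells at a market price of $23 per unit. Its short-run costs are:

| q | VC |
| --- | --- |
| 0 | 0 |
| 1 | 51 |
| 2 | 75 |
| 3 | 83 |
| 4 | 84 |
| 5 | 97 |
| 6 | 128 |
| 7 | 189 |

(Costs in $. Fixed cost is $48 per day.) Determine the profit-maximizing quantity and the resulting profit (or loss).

q = 5; profit = -$30

Tabulate TR − TC: q=0: -48; q=1: -76; q=2: -77; q=3: -62; q=4: -40; q=5: -30; q=6: -38; q=7: -76.
Profit is maximized at q = 5. AVC there is 97/5 = $19.40 ≤ P, so producing beats shutting down (which would give -$48).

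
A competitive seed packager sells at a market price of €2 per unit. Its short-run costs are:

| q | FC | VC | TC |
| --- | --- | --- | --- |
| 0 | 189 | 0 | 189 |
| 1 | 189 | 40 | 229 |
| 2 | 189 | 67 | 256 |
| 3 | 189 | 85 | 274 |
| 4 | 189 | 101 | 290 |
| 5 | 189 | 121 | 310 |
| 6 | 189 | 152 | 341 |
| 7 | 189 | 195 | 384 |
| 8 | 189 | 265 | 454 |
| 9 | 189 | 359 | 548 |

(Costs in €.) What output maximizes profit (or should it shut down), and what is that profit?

Profit at each row (π = 2q − TC): q=0: -189; q=1: -227; q=2: -252; q=3: -268; q=4: -282; q=5: -300; q=6: -329; q=7: -370; q=8: -438; q=9: -530.
Profit is highest at q = 0. Equivalently, the lowest AVC in the table is 121/5 ≈ €24.20 at q = 5, and P = €2 falls below it — price never covers variable cost, so the firm shuts down and loses only its fixed cost.

q = 0 (shut down); profit = -€189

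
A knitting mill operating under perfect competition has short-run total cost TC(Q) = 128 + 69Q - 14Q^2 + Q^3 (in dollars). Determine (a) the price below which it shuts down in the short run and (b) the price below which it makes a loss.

Shutdown price = $20; break-even price = $37

AVC = 69 - 14Q + Q^2; minimized at Q = 7, giving min AVC = $20. That is the shutdown price.
ATC = 128/Q + 69 - 14Q + Q^2. Setting dATC/dQ = −128/Q^2 − 14 + 2Q = 0 gives Q = 8 (since 2·8^3 − 14·8^2 = 128).
min ATC = 128/8 + 69 − 14·8 + 8^2 = $37. That is the break-even price.
Between these two prices the firm operates at a loss; above $37 it earns a profit.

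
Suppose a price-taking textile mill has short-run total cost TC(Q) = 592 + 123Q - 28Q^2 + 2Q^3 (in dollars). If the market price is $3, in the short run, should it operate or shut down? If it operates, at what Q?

Shut down

Strip out fixed cost: VC = 123Q - 28Q^2 + 2Q^3. Then AVC = 123 - 28Q + 2Q^2 and MC = 123 - 56Q + 6Q^2.
The AVC parabola has its vertex at Q = 28/4 = 7, where AVC = 123 - 28·7 + 2·7^2 = $25.
Since P = $3 < min AVC = $25, price fails to cover variable cost at any output.
Shutting down limits the loss to fixed cost, $592.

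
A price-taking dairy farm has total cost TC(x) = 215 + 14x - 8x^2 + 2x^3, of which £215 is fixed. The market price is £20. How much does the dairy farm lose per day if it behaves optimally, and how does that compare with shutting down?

Profit = -£179 at x = 3

AVC = 14 - 8x + 2x^2; min AVC = £6 at x = 2. Since P = £20 ≥ min AVC, the firm produces.
MC = 14 - 16x + 6x^2. Setting P = MC and taking the root on the rising branch gives x* = 3.
TR = 20·3 = 60. TC = 215 + 24 = 239. Profit = 60 − 239 = -£179.
That loss of £179 beats the £215 the firm would lose by shutting down; producing recovers £36 of fixed cost.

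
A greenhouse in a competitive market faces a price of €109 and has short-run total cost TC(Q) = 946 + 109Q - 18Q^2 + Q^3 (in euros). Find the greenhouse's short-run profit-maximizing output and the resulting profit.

Profit = -€82 at Q = 12

AVC = 109 - 18Q + Q^2; min AVC = €28 at Q = 9. Since P = €109 ≥ min AVC, the firm produces.
MC = 109 - 36Q + 3Q^2. Setting P = MC and taking the root on the rising branch gives Q* = 12.
TR = 109·12 = 1308. TC = 946 + 444 = 1390. Profit = 1308 − 1390 = -€82.
Shutting down would mean losing the fixed cost of €946, so operating at a loss of €82 is better by €864.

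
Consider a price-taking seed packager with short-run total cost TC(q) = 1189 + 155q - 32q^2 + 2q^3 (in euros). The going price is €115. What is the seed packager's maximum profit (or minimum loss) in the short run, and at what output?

AVC = 155 - 32q + 2q^2 has its minimum €27 at q = 8; price €115 clears that bar, so the firm operates.
With MC = 155 - 64q + 6q^2, P = MC on the upward-sloping part at q* = 10.
TR = 115·10 = 1150. TC = 1189 + 350 = 1539. Profit = 1150 − 1539 = -€389.
That loss of €389 beats the €1189 the firm would lose by shutting down; producing recovers €800 of fixed cost.

Profit = -€389 at q = 10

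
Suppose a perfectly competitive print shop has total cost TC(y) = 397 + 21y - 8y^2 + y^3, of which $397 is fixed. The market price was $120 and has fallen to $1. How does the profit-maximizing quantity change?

MC = 21 - 16y + 3y^2; the shutdown threshold is min AVC = $5 (at y = 4).
At P = $120 ≥ min AVC, set P = MC on the rising branch: y = 9.
At P = $1 < min AVC = $5, price no longer covers variable cost at any output, so the firm shuts down: y = 0.

Output falls from 9 to 0 (the firm shuts down)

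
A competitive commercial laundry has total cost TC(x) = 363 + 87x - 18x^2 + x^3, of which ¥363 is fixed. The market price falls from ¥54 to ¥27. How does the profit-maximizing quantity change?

MC = 87 - 36x + 3x^2; the shutdown threshold is min AVC = ¥6 (at x = 9).
At P = ¥54 ≥ min AVC, set P = MC on the rising branch: x = 11.
At P = ¥27 ≥ min AVC, set P = MC: x = 10. The firm stays open but cuts output.

Output falls from 11 to 10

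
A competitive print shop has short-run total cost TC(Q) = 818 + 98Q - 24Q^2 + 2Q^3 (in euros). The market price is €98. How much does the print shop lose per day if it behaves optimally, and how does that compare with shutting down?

AVC = 98 - 24Q + 2Q^2; min AVC = €26 at Q = 6. Since P = €98 ≥ min AVC, the firm produces.
With MC = 98 - 48Q + 6Q^2, P = MC on the upward-sloping part at Q* = 8.
TR = 98·8 = 784. TC = 818 + 272 = 1090. Profit = 784 − 1090 = -€306.
Shutting down would mean losing the fixed cost of €818, so operating at a loss of €306 is better by €512.

Profit = -€306 at Q = 8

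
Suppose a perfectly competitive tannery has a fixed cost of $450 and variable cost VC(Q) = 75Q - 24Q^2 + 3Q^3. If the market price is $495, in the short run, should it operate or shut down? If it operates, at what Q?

Produce at Q = 10

From TC, MC = TC'(Q) = 75 - 48Q + 9Q^2 and AVC = VC/Q = 75 - 24Q + 3Q^2.
AVC hits its minimum where MC = AVC, at Q = 4, giving min AVC = 75 - 24·4 + 3·4^2 = $27.
Since P = $495 ≥ min AVC = $27, price covers variable cost and the firm should produce.
P = MC gives -420 - 48Q + 9Q^2 = 0, with roots -14/3 and 10. Take the larger (rising MC): Q* = 10.
Check: AVC at Q = 10 is $135 ≤ P, so revenue covers variable cost.
Profit = P·Q − TC = 495·10 − 1800 = $3150.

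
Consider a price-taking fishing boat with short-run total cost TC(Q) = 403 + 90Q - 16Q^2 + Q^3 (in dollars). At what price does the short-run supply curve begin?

$26 per unit

The firm shuts down when price falls below the minimum of average variable cost. AVC = VC/Q = 90 - 16Q + Q^2.
At the minimum of AVC, MC = AVC. MC = 90 - 32Q + 3Q^2; setting MC = AVC gives 2Q^2 - 16Q = 0, so Q = 8. min AVC = 26.
So the shutdown price is $26.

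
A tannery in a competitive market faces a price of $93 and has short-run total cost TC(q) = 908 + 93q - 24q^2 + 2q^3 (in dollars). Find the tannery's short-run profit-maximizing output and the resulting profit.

AVC = 93 - 24q + 2q^2; min AVC = $21 at q = 6. Since P = $93 ≥ min AVC, the firm produces.
With MC = 93 - 48q + 6q^2, P = MC on the upward-sloping part at q* = 8.
TR = 93·8 = 744. TC = 908 + 232 = 1140. Profit = 744 − 1140 = -$396.
Shutting down would mean losing the fixed cost of $908, so operating at a loss of $396 is better by $512.

Profit = -$396 at q = 8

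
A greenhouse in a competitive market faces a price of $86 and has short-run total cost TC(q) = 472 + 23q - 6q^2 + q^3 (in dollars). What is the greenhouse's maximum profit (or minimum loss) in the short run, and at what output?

AVC = 23 - 6q + q^2; min AVC = $14 at q = 3. Since P = $86 ≥ min AVC, the firm produces.
MC = 23 - 12q + 3q^2. Setting P = MC and taking the root on the rising branch gives q* = 7.
TR = 86·7 = 602. TC = 472 + 210 = 682. Profit = 602 − 682 = -$80.
That loss of $80 beats the $472 the firm would lose by shutting down; producing recovers $392 of fixed cost.

Profit = -$80 at q = 7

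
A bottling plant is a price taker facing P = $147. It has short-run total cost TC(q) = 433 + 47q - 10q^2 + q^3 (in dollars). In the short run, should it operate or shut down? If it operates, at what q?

Strip out fixed cost: VC = 47q - 10q^2 + q^3. Then AVC = 47 - 10q + q^2 and MC = 47 - 20q + 3q^2.
The AVC parabola has its vertex at q = 10/2 = 5, where AVC = 47 - 10·5 + 5^2 = $22.
Since P = $147 ≥ min AVC = $22, price covers variable cost and the firm should produce.
Solving P = MC: -100 - 20q + 3q^2 = 0 ⇒ q = -10/3 or 10. On the upward-sloping branch, q* = 10.
Check: AVC at q = 10 is $47 ≤ P, so revenue covers variable cost.
Profit = P·q − TC = 147·10 − 903 = $567.

Produce at q = 10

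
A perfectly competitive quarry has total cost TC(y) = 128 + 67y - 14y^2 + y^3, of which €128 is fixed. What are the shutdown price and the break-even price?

Shutdown price = €18; break-even price = €35

AVC = 67 - 14y + y^2; minimized at y = 7, giving min AVC = €18. That is the shutdown price.
ATC = 128/y + 67 - 14y + y^2. Setting dATC/dy = −128/y^2 − 14 + 2y = 0 gives y = 8 (since 2·8^3 − 14·8^2 = 128).
min ATC = 128/8 + 67 − 14·8 + 8^2 = €35. That is the break-even price.
For €18 ≤ P < €35 the firm produces at a loss; below €18 it shuts down.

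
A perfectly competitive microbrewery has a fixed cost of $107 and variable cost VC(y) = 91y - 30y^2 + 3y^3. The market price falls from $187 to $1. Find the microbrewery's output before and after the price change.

Output falls from 8 to 0 (the firm shuts down)

MC = 91 - 60y + 9y^2; the shutdown threshold is min AVC = $16 (at y = 5).
At P = $187 ≥ min AVC, set P = MC on the rising branch: y = 8.
At P = $1 < min AVC = $16, price no longer covers variable cost at any output, so the firm shuts down: y = 0.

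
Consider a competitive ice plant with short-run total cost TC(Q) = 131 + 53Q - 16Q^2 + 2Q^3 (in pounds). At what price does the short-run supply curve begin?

£21 per unit

The firm shuts down when price falls below the minimum of average variable cost. AVC = VC/Q = 53 - 16Q + 2Q^2.
dAVC/dQ = -16 + 4Q = 0 gives Q = 4. min AVC = 53 - 16·4 + 2·4^2 = 21.
The firm shuts down for any P below £21.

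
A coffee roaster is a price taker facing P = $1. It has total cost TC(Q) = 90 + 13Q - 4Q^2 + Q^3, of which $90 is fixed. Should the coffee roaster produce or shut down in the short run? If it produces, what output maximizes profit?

Shut down

From TC, MC = TC'(Q) = 13 - 8Q + 3Q^2 and AVC = VC/Q = 13 - 4Q + Q^2.
AVC is minimized where dAVC/dQ = -4 + 2Q = 0, at Q = 2; min AVC = 13 - 4·2 + 2^2 = $9.
Since P = $1 < min AVC = $9, price fails to cover variable cost at any output.
The firm minimizes its loss by shutting down and losing only its fixed cost of $90.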